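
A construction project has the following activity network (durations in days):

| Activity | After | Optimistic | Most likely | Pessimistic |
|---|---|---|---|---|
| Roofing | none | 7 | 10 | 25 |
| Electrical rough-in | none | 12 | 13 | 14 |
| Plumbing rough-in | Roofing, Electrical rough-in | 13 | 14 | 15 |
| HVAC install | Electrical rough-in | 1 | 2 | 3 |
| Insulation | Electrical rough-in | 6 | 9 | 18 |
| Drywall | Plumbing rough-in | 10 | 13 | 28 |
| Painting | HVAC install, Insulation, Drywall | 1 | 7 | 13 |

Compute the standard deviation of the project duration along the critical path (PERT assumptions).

3.64 days

te_Roofing = (7 + 4·10 + 25)/6 = 72/6 = 12; σ²_Roofing = ((25−7)/6)² = 9.000
te_Electrical rough-in = (12 + 4·13 + 14)/6 = 78/6 = 13; σ²_Electrical rough-in = ((14−12)/6)² = 0.111
te_Plumbing rough-in = (13 + 4·14 + 15)/6 = 84/6 = 14; σ²_Plumbing rough-in = ((15−13)/6)² = 0.111
te_HVAC install = (1 + 4·2 + 3)/6 = 12/6 = 2; σ²_HVAC install = ((3−1)/6)² = 0.111
te_Insulation = (6 + 4·9 + 18)/6 = 60/6 = 10; σ²_Insulation = ((18−6)/6)² = 4.000
te_Drywall = (10 + 4·13 + 28)/6 = 90/6 = 15; σ²_Drywall = ((28−10)/6)² = 9.000
te_Painting = (1 + 4·7 + 13)/6 = 42/6 = 7; σ²_Painting = ((13−1)/6)² = 4.000

Forward pass:
ES_Roofing = 0; EF_Roofing = 12
ES_Electrical rough-in = 0; EF_Electrical rough-in = 13
ES_Plumbing rough-in = max(EF_Roofing=12, EF_Electrical rough-in=13) = 13; EF_Plumbing rough-in = 13+14 = 27
ES_HVAC install = 13; EF_HVAC install = 13+2 = 15
ES_Insulation = 13; EF_Insulation = 13+10 = 23
ES_Drywall = 27; EF_Drywall = 27+15 = 42
ES_Painting = max(EF_HVAC install=15, EF_Insulation=23, EF_Drywall=42) = 42; EF_Painting = 42+7 = 49
Expected project duration μ = 49 days. Critical path: Electrical rough-in → Plumbing rough-in → Drywall → Painting.

Variance along critical path = 0.111 + 0.111 + 9.000 + 4.000 = 13.222
σ = √13.222 = 3.636 days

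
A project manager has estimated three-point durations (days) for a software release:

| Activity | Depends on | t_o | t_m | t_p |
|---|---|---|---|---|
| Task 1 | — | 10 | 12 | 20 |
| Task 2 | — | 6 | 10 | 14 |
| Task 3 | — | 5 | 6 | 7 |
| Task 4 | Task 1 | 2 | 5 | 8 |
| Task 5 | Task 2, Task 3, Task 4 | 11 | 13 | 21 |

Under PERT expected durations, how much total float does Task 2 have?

te_Task 1 = (10 + 4·12 + 20)/6 = 78/6 = 13
te_Task 2 = (6 + 4·10 + 14)/6 = 60/6 = 10
te_Task 3 = (5 + 4·6 + 7)/6 = 36/6 = 6
te_Task 4 = (2 + 4·5 + 8)/6 = 30/6 = 5
te_Task 5 = (11 + 4·13 + 21)/6 = 84/6 = 14

Forward pass:
ES_Task 1 = 0; EF_Task 1 = 13
ES_Task 2 = 0; EF_Task 2 = 10
ES_Task 3 = 0; EF_Task 3 = 6
ES_Task 4 = 13; EF_Task 4 = 13+5 = 18
ES_Task 5 = max(EF_Task 2=10, EF_Task 3=6, EF_Task 4=18) = 18; EF_Task 5 = 18+14 = 32
Expected project duration μ = 32 days. Critical path: Task 1 → Task 4 → Task 5.

Backward pass:
LF_Task 5 = 32; LS_Task 5 = 32−14 = 18
LF_Task 4 = LS_Task 5 = 18; LS_Task 4 = 18−5 = 13
LF_Task 3 = LS_Task 5 = 18; LS_Task 3 = 18−6 = 12
LF_Task 2 = LS_Task 5 = 18; LS_Task 2 = 18−10 = 8
LF_Task 1 = LS_Task 4 = 13; LS_Task 1 = 13−13 = 0
Slack_Task 2 = LS_Task 2 − ES_Task 2 = 8 − 0 = 8

8 days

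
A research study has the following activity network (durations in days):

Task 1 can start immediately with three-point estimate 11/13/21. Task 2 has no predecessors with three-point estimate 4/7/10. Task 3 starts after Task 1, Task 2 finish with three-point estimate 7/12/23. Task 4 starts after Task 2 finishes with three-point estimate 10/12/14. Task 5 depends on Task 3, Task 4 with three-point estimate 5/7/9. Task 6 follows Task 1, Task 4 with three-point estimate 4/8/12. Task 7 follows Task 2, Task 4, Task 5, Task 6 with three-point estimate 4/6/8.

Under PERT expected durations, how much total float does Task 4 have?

7 days

te_Task 1 = (11 + 4·13 + 21)/6 = 84/6 = 14
te_Task 2 = (4 + 4·7 + 10)/6 = 42/6 = 7
te_Task 3 = (7 + 4·12 + 23)/6 = 78/6 = 13
te_Task 4 = (10 + 4·12 + 14)/6 = 72/6 = 12
te_Task 5 = (5 + 4·7 + 9)/6 = 42/6 = 7
te_Task 6 = (4 + 4·8 + 12)/6 = 48/6 = 8
te_Task 7 = (4 + 4·6 + 8)/6 = 36/6 = 6

Forward pass:
ES_Task 1 = 0; EF_Task 1 = 14
ES_Task 2 = 0; EF_Task 2 = 7
ES_Task 3 = max(EF_Task 1=14, EF_Task 2=7) = 14; EF_Task 3 = 14+13 = 27
ES_Task 4 = 7; EF_Task 4 = 7+12 = 19
ES_Task 5 = max(EF_Task 3=27, EF_Task 4=19) = 27; EF_Task 5 = 27+7 = 34
ES_Task 6 = max(EF_Task 1=14, EF_Task 4=19) = 19; EF_Task 6 = 19+8 = 27
ES_Task 7 = max(EF_Task 2=7, EF_Task 4=19, EF_Task 5=34, EF_Task 6=27) = 34; EF_Task 7 = 34+6 = 40
Expected project duration μ = 40 days. Critical path: Task 1 → Task 3 → Task 5 → Task 7.

Backward pass:
LF_Task 7 = 40; LS_Task 7 = 40−6 = 34
LF_Task 6 = LS_Task 7 = 34; LS_Task 6 = 34−8 = 26
LF_Task 5 = LS_Task 7 = 34; LS_Task 5 = 34−7 = 27
LF_Task 4 = min(LS_Task 5=27, LS_Task 6=26, LS_Task 7=34) = 26; LS_Task 4 = 26−12 = 14
LF_Task 3 = LS_Task 5 = 27; LS_Task 3 = 27−13 = 14
LF_Task 2 = min(LS_Task 3=14, LS_Task 4=14, LS_Task 7=34) = 14; LS_Task 2 = 14−7 = 7
LF_Task 1 = min(LS_Task 3=14, LS_Task 6=26) = 14; LS_Task 1 = 14−14 = 0
Slack_Task 4 = LS_Task 4 − ES_Task 4 = 14 − 7 = 7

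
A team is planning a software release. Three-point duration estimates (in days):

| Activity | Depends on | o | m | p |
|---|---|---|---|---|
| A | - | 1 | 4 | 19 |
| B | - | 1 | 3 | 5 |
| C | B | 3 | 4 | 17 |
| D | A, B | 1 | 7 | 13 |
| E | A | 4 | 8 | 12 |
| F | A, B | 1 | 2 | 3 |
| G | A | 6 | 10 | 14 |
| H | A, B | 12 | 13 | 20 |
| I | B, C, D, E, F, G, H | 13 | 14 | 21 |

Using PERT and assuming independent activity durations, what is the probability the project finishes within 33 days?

te_A = (1 + 4·4 + 19)/6 = 36/6 = 6; σ²_A = ((19−1)/6)² = 9.000
te_B = (1 + 4·3 + 5)/6 = 18/6 = 3; σ²_B = ((5−1)/6)² = 0.444
te_C = (3 + 4·4 + 17)/6 = 36/6 = 6; σ²_C = ((17−3)/6)² = 5.444
te_D = (1 + 4·7 + 13)/6 = 42/6 = 7; σ²_D = ((13−1)/6)² = 4.000
te_E = (4 + 4·8 + 12)/6 = 48/6 = 8; σ²_E = ((12−4)/6)² = 1.778
te_F = (1 + 4·2 + 3)/6 = 12/6 = 2; σ²_F = ((3−1)/6)² = 0.111
te_G = (6 + 4·10 + 14)/6 = 60/6 = 10; σ²_G = ((14−6)/6)² = 1.778
te_H = (12 + 4·13 + 20)/6 = 84/6 = 14; σ²_H = ((20−12)/6)² = 1.778
te_I = (13 + 4·14 + 21)/6 = 90/6 = 15; σ²_I = ((21−13)/6)² = 1.778

Forward pass:
ES_A = 0; EF_A = 6
ES_B = 0; EF_B = 3
ES_C = 3; EF_C = 3+6 = 9
ES_D = max(EF_A=6, EF_B=3) = 6; EF_D = 6+7 = 13
ES_E = 6; EF_E = 6+8 = 14
ES_F = max(EF_A=6, EF_B=3) = 6; EF_F = 6+2 = 8
ES_G = 6; EF_G = 6+10 = 16
ES_H = max(EF_A=6, EF_B=3) = 6; EF_H = 6+14 = 20
ES_I = max(EF_B=3, EF_C=9, EF_D=13, EF_E=14, EF_F=8, EF_G=16, EF_H=20) = 20; EF_I = 20+15 = 35
Expected project duration μ = 35 days. Critical path: A → H → I.

Variance along critical path = 9.000 + 1.778 + 1.778 = 12.556; σ = √12.556 = 3.543 days.
Z = (33 − 35) / 3.543 = -0.564
P(T ≤ 33) = Φ(-0.564) ≈ 0.286

0.286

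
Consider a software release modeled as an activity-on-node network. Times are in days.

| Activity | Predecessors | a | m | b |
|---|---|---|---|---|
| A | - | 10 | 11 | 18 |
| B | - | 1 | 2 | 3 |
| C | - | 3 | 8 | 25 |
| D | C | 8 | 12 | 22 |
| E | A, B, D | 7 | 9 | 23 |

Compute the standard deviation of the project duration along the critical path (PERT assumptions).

5.10 days

te_A = (10 + 4·11 + 18)/6 = 72/6 = 12; σ²_A = ((18−10)/6)² = 1.778
te_B = (1 + 4·2 + 3)/6 = 12/6 = 2; σ²_B = ((3−1)/6)² = 0.111
te_C = (3 + 4·8 + 25)/6 = 60/6 = 10; σ²_C = ((25−3)/6)² = 13.444
te_D = (8 + 4·12 + 22)/6 = 78/6 = 13; σ²_D = ((22−8)/6)² = 5.444
te_E = (7 + 4·9 + 23)/6 = 66/6 = 11; σ²_E = ((23−7)/6)² = 7.111

Forward pass:
ES_A = 0; EF_A = 12
ES_B = 0; EF_B = 2
ES_C = 0; EF_C = 10
ES_D = 10; EF_D = 10+13 = 23
ES_E = max(EF_A=12, EF_B=2, EF_D=23) = 23; EF_E = 23+11 = 34
Expected project duration μ = 34 days. Critical path: C → D → E.

Variance along critical path = 13.444 + 5.444 + 7.111 = 26.000
σ = √26.000 = 5.099 days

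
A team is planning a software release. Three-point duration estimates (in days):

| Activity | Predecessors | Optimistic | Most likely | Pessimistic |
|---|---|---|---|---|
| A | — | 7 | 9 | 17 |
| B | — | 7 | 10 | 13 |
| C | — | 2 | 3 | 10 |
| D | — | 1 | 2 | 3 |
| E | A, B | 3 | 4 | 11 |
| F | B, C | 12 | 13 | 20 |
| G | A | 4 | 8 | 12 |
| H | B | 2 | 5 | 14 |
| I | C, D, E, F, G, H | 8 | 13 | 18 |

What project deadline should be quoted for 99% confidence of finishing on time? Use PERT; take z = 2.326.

42.5 days

te_A = (7 + 4·9 + 17)/6 = 60/6 = 10; σ²_A = ((17−7)/6)² = 2.778
te_B = (7 + 4·10 + 13)/6 = 60/6 = 10; σ²_B = ((13−7)/6)² = 1.000
te_C = (2 + 4·3 + 10)/6 = 24/6 = 4; σ²_C = ((10−2)/6)² = 1.778
te_D = (1 + 4·2 + 3)/6 = 12/6 = 2; σ²_D = ((3−1)/6)² = 0.111
te_E = (3 + 4·4 + 11)/6 = 30/6 = 5; σ²_E = ((11−3)/6)² = 1.778
te_F = (12 + 4·13 + 20)/6 = 84/6 = 14; σ²_F = ((20−12)/6)² = 1.778
te_G = (4 + 4·8 + 12)/6 = 48/6 = 8; σ²_G = ((12−4)/6)² = 1.778
te_H = (2 + 4·5 + 14)/6 = 36/6 = 6; σ²_H = ((14−2)/6)² = 4.000
te_I = (8 + 4·13 + 18)/6 = 78/6 = 13; σ²_I = ((18−8)/6)² = 2.778

Forward pass:
ES_A = 0; EF_A = 10
ES_B = 0; EF_B = 10
ES_C = 0; EF_C = 4
ES_D = 0; EF_D = 2
ES_E = max(EF_A=10, EF_B=10) = 10; EF_E = 10+5 = 15
ES_F = max(EF_B=10, EF_C=4) = 10; EF_F = 10+14 = 24
ES_G = 10; EF_G = 10+8 = 18
ES_H = 10; EF_H = 10+6 = 16
ES_I = max(EF_C=4, EF_D=2, EF_E=15, EF_F=24, EF_G=18, EF_H=16) = 24; EF_I = 24+13 = 37
Expected project duration μ = 37 days. Critical path: B → F → I.

Variance along critical path = 1.000 + 1.778 + 2.778 = 5.556; σ = 2.357 days.
D = μ + z·σ = 37 + 2.326·2.357 = 42.5 days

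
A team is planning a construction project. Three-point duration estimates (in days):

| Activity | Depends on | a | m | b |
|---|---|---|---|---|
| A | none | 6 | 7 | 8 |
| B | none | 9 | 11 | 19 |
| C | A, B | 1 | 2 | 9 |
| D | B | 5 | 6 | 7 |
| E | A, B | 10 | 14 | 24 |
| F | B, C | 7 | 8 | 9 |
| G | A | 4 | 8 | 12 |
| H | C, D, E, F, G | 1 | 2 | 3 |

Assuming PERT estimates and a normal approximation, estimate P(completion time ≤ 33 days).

0.917

te_A = (6 + 4·7 + 8)/6 = 42/6 = 7; σ²_A = ((8−6)/6)² = 0.111
te_B = (9 + 4·11 + 19)/6 = 72/6 = 12; σ²_B = ((19−9)/6)² = 2.778
te_C = (1 + 4·2 + 9)/6 = 18/6 = 3; σ²_C = ((9−1)/6)² = 1.778
te_D = (5 + 4·6 + 7)/6 = 36/6 = 6; σ²_D = ((7−5)/6)² = 0.111
te_E = (10 + 4·14 + 24)/6 = 90/6 = 15; σ²_E = ((24−10)/6)² = 5.444
te_F = (7 + 4·8 + 9)/6 = 48/6 = 8; σ²_F = ((9−7)/6)² = 0.111
te_G = (4 + 4·8 + 12)/6 = 48/6 = 8; σ²_G = ((12−4)/6)² = 1.778
te_H = (1 + 4·2 + 3)/6 = 12/6 = 2; σ²_H = ((3−1)/6)² = 0.111

Forward pass:
ES_A = 0; EF_A = 7
ES_B = 0; EF_B = 12
ES_C = max(EF_A=7, EF_B=12) = 12; EF_C = 12+3 = 15
ES_D = 12; EF_D = 12+6 = 18
ES_E = max(EF_A=7, EF_B=12) = 12; EF_E = 12+15 = 27
ES_F = max(EF_B=12, EF_C=15) = 15; EF_F = 15+8 = 23
ES_G = 7; EF_G = 7+8 = 15
ES_H = max(EF_C=15, EF_D=18, EF_E=27, EF_F=23, EF_G=15) = 27; EF_H = 27+2 = 29
Expected project duration μ = 29 days. Critical path: B → E → H.

Variance along critical path = 2.778 + 5.444 + 0.111 = 8.333; σ = √8.333 = 2.887 days.
Z = (33 − 29) / 2.887 = 1.386
P(T ≤ 33) = Φ(1.386) ≈ 0.917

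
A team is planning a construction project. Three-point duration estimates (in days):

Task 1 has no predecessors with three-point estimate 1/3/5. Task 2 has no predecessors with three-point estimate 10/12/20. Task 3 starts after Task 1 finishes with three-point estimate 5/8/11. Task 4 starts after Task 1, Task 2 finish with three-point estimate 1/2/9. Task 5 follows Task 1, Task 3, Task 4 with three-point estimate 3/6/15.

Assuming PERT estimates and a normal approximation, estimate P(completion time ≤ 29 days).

0.980

te_Task 1 = (1 + 4·3 + 5)/6 = 18/6 = 3; σ²_Task 1 = ((5−1)/6)² = 0.444
te_Task 2 = (10 + 4·12 + 20)/6 = 78/6 = 13; σ²_Task 2 = ((20−10)/6)² = 2.778
te_Task 3 = (5 + 4·8 + 11)/6 = 48/6 = 8; σ²_Task 3 = ((11−5)/6)² = 1.000
te_Task 4 = (1 + 4·2 + 9)/6 = 18/6 = 3; σ²_Task 4 = ((9−1)/6)² = 1.778
te_Task 5 = (3 + 4·6 + 15)/6 = 42/6 = 7; σ²_Task 5 = ((15−3)/6)² = 4.000

Forward pass:
ES_Task 1 = 0; EF_Task 1 = 3
ES_Task 2 = 0; EF_Task 2 = 13
ES_Task 3 = 3; EF_Task 3 = 3+8 = 11
ES_Task 4 = max(EF_Task 1=3, EF_Task 2=13) = 13; EF_Task 4 = 13+3 = 16
ES_Task 5 = max(EF_Task 1=3, EF_Task 3=11, EF_Task 4=16) = 16; EF_Task 5 = 16+7 = 23
Expected project duration μ = 23 days. Critical path: Task 2 → Task 4 → Task 5.

Variance along critical path = 2.778 + 1.778 + 4.000 = 8.556; σ = √8.556 = 2.925 days.
Z = (29 − 23) / 2.925 = 2.051
P(T ≤ 29) = Φ(2.051) ≈ 0.980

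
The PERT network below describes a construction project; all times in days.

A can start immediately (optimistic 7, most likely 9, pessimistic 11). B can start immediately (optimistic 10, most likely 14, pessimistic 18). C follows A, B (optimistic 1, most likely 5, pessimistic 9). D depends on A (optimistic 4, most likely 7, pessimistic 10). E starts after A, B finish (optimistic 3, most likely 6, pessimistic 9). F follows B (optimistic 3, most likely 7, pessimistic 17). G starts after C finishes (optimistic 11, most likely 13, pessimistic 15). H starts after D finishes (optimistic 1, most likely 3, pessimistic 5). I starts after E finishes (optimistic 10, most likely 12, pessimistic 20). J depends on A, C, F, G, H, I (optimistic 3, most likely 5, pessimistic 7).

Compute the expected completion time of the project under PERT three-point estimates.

38 days

te_A = (7 + 4·9 + 11)/6 = 54/6 = 9
te_B = (10 + 4·14 + 18)/6 = 84/6 = 14
te_C = (1 + 4·5 + 9)/6 = 30/6 = 5
te_D = (4 + 4·7 + 10)/6 = 42/6 = 7
te_E = (3 + 4·6 + 9)/6 = 36/6 = 6
te_F = (3 + 4·7 + 17)/6 = 48/6 = 8
te_G = (11 + 4·13 + 15)/6 = 78/6 = 13
te_H = (1 + 4·3 + 5)/6 = 18/6 = 3
te_I = (10 + 4·12 + 20)/6 = 78/6 = 13
te_J = (3 + 4·5 + 7)/6 = 30/6 = 5

Forward pass:
ES_A = 0; EF_A = 9
ES_B = 0; EF_B = 14
ES_C = max(EF_A=9, EF_B=14) = 14; EF_C = 14+5 = 19
ES_D = 9; EF_D = 9+7 = 16
ES_E = max(EF_A=9, EF_B=14) = 14; EF_E = 14+6 = 20
ES_F = 14; EF_F = 14+8 = 22
ES_G = 19; EF_G = 19+13 = 32
ES_H = 16; EF_H = 16+3 = 19
ES_I = 20; EF_I = 20+13 = 33
ES_J = max(EF_A=9, EF_C=19, EF_F=22, EF_G=32, EF_H=19, EF_I=33) = 33; EF_J = 33+5 = 38
Expected project duration μ = 38 days. Critical path: B → E → I → J.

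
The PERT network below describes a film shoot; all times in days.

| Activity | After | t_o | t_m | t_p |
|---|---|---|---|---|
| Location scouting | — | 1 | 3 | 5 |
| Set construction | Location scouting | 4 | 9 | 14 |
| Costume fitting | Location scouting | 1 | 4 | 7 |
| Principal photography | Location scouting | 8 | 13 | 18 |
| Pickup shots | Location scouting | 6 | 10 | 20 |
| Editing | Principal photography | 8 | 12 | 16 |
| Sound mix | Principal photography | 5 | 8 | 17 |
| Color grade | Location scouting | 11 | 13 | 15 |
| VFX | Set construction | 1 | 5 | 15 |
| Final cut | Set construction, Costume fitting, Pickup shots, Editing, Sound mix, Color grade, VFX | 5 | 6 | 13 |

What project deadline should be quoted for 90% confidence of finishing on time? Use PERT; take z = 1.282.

te_Location scouting = (1 + 4·3 + 5)/6 = 18/6 = 3; σ²_Location scouting = ((5−1)/6)² = 0.444
te_Set construction = (4 + 4·9 + 14)/6 = 54/6 = 9; σ²_Set construction = ((14−4)/6)² = 2.778
te_Costume fitting = (1 + 4·4 + 7)/6 = 24/6 = 4; σ²_Costume fitting = ((7−1)/6)² = 1.000
te_Principal photography = (8 + 4·13 + 18)/6 = 78/6 = 13; σ²_Principal photography = ((18−8)/6)² = 2.778
te_Pickup shots = (6 + 4·10 + 20)/6 = 66/6 = 11; σ²_Pickup shots = ((20−6)/6)² = 5.444
te_Editing = (8 + 4·12 + 16)/6 = 72/6 = 12; σ²_Editing = ((16−8)/6)² = 1.778
te_Sound mix = (5 + 4·8 + 17)/6 = 54/6 = 9; σ²_Sound mix = ((17−5)/6)² = 4.000
te_Color grade = (11 + 4·13 + 15)/6 = 78/6 = 13; σ²_Color grade = ((15−11)/6)² = 0.444
te_VFX = (1 + 4·5 + 15)/6 = 36/6 = 6; σ²_VFX = ((15−1)/6)² = 5.444
te_Final cut = (5 + 4·6 + 13)/6 = 42/6 = 7; σ²_Final cut = ((13−5)/6)² = 1.778

Forward pass:
ES_Location scouting = 0; EF_Location scouting = 3
ES_Set construction = 3; EF_Set construction = 3+9 = 12
ES_Costume fitting = 3; EF_Costume fitting = 3+4 = 7
ES_Principal photography = 3; EF_Principal photography = 3+13 = 16
ES_Pickup shots = 3; EF_Pickup shots = 3+11 = 14
ES_Editing = 16; EF_Editing = 16+12 = 28
ES_Sound mix = 16; EF_Sound mix = 16+9 = 25
ES_Color grade = 3; EF_Color grade = 3+13 = 16
ES_VFX = 12; EF_VFX = 12+6 = 18
ES_Final cut = max(EF_Set construction=12, EF_Costume fitting=7, EF_Pickup shots=14, EF_Editing=28, EF_Sound mix=25, EF_Color grade=16, EF_VFX=18) = 28; EF_Final cut = 28+7 = 35
Expected project duration μ = 35 days. Critical path: Location scouting → Principal photography → Editing → Final cut.

Variance along critical path = 0.444 + 2.778 + 1.778 + 1.778 = 6.778; σ = 2.603 days.
D = μ + z·σ = 35 + 1.282·2.603 = 38.3 days

38.3 days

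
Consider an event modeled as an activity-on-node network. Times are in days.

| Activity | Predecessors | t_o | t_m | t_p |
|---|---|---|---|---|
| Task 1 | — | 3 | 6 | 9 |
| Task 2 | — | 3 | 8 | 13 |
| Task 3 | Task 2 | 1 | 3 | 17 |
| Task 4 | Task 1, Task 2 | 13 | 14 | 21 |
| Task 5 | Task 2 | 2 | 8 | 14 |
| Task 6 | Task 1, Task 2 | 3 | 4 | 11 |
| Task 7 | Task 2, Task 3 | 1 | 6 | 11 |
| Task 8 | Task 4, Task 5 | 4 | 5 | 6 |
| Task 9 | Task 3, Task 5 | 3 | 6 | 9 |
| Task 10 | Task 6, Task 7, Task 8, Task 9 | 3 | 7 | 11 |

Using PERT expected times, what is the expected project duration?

te_Task 1 = (3 + 4·6 + 9)/6 = 36/6 = 6
te_Task 2 = (3 + 4·8 + 13)/6 = 48/6 = 8
te_Task 3 = (1 + 4·3 + 17)/6 = 30/6 = 5
te_Task 4 = (13 + 4·14 + 21)/6 = 90/6 = 15
te_Task 5 = (2 + 4·8 + 14)/6 = 48/6 = 8
te_Task 6 = (3 + 4·4 + 11)/6 = 30/6 = 5
te_Task 7 = (1 + 4·6 + 11)/6 = 36/6 = 6
te_Task 8 = (4 + 4·5 + 6)/6 = 30/6 = 5
te_Task 9 = (3 + 4·6 + 9)/6 = 36/6 = 6
te_Task 10 = (3 + 4·7 + 11)/6 = 42/6 = 7

Forward pass:
ES_Task 1 = 0; EF_Task 1 = 6
ES_Task 2 = 0; EF_Task 2 = 8
ES_Task 3 = 8; EF_Task 3 = 8+5 = 13
ES_Task 4 = max(EF_Task 1=6, EF_Task 2=8) = 8; EF_Task 4 = 8+15 = 23
ES_Task 5 = 8; EF_Task 5 = 8+8 = 16
ES_Task 6 = max(EF_Task 1=6, EF_Task 2=8) = 8; EF_Task 6 = 8+5 = 13
ES_Task 7 = max(EF_Task 2=8, EF_Task 3=13) = 13; EF_Task 7 = 13+6 = 19
ES_Task 8 = max(EF_Task 4=23, EF_Task 5=16) = 23; EF_Task 8 = 23+5 = 28
ES_Task 9 = max(EF_Task 3=13, EF_Task 5=16) = 16; EF_Task 9 = 16+6 = 22
ES_Task 10 = max(EF_Task 6=13, EF_Task 7=19, EF_Task 8=28, EF_Task 9=22) = 28; EF_Task 10 = 28+7 = 35
Expected project duration μ = 35 days. Critical path: Task 2 → Task 4 → Task 8 → Task 10.

35 days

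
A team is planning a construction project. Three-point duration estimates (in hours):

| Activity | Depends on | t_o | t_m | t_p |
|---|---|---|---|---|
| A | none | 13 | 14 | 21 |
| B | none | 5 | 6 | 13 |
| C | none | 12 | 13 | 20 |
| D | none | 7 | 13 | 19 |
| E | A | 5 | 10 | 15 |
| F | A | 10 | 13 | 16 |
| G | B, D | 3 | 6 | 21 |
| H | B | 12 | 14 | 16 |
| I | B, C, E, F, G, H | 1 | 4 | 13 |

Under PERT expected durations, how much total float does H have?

te_A = (13 + 4·14 + 21)/6 = 90/6 = 15
te_B = (5 + 4·6 + 13)/6 = 42/6 = 7
te_C = (12 + 4·13 + 20)/6 = 84/6 = 14
te_D = (7 + 4·13 + 19)/6 = 78/6 = 13
te_E = (5 + 4·10 + 15)/6 = 60/6 = 10
te_F = (10 + 4·13 + 16)/6 = 78/6 = 13
te_G = (3 + 4·6 + 21)/6 = 48/6 = 8
te_H = (12 + 4·14 + 16)/6 = 84/6 = 14
te_I = (1 + 4·4 + 13)/6 = 30/6 = 5

Forward pass:
ES_A = 0; EF_A = 15
ES_B = 0; EF_B = 7
ES_C = 0; EF_C = 14
ES_D = 0; EF_D = 13
ES_E = 15; EF_E = 15+10 = 25
ES_F = 15; EF_F = 15+13 = 28
ES_G = max(EF_B=7, EF_D=13) = 13; EF_G = 13+8 = 21
ES_H = 7; EF_H = 7+14 = 21
ES_I = max(EF_B=7, EF_C=14, EF_E=25, EF_F=28, EF_G=21, EF_H=21) = 28; EF_I = 28+5 = 33
Expected project duration μ = 33 hours. Critical path: A → F → I.

Backward pass:
LF_I = 33; LS_I = 33−5 = 28
LF_H = LS_I = 28; LS_H = 28−14 = 14
LF_G = LS_I = 28; LS_G = 28−8 = 20
LF_F = LS_I = 28; LS_F = 28−13 = 15
LF_E = LS_I = 28; LS_E = 28−10 = 18
LF_D = LS_G = 20; LS_D = 20−13 = 7
LF_C = LS_I = 28; LS_C = 28−14 = 14
LF_B = min(LS_G=20, LS_H=14, LS_I=28) = 14; LS_B = 14−7 = 7
LF_A = min(LS_E=18, LS_F=15) = 15; LS_A = 15−15 = 0
Slack_H = LS_H − ES_H = 14 − 7 = 7

7 hours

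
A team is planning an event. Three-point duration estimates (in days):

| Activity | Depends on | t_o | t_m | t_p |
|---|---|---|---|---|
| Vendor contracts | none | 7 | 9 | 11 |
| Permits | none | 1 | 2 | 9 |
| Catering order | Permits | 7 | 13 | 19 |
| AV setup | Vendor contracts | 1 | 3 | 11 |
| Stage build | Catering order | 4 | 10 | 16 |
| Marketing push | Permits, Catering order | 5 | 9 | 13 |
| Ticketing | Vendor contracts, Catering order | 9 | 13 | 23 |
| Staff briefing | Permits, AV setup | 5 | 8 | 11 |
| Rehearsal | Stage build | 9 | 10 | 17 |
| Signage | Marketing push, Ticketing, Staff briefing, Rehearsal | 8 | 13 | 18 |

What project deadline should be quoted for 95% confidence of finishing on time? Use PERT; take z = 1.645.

te_Vendor contracts = (7 + 4·9 + 11)/6 = 54/6 = 9; σ²_Vendor contracts = ((11−7)/6)² = 0.444
te_Permits = (1 + 4·2 + 9)/6 = 18/6 = 3; σ²_Permits = ((9−1)/6)² = 1.778
te_Catering order = (7 + 4·13 + 19)/6 = 78/6 = 13; σ²_Catering order = ((19−7)/6)² = 4.000
te_AV setup = (1 + 4·3 + 11)/6 = 24/6 = 4; σ²_AV setup = ((11−1)/6)² = 2.778
te_Stage build = (4 + 4·10 + 16)/6 = 60/6 = 10; σ²_Stage build = ((16−4)/6)² = 4.000
te_Marketing push = (5 + 4·9 + 13)/6 = 54/6 = 9; σ²_Marketing push = ((13−5)/6)² = 1.778
te_Ticketing = (9 + 4·13 + 23)/6 = 84/6 = 14; σ²_Ticketing = ((23−9)/6)² = 5.444
te_Staff briefing = (5 + 4·8 + 11)/6 = 48/6 = 8; σ²_Staff briefing = ((11−5)/6)² = 1.000
te_Rehearsal = (9 + 4·10 + 17)/6 = 66/6 = 11; σ²_Rehearsal = ((17−9)/6)² = 1.778
te_Signage = (8 + 4·13 + 18)/6 = 78/6 = 13; σ²_Signage = ((18−8)/6)² = 2.778

Forward pass:
ES_Vendor contracts = 0; EF_Vendor contracts = 9
ES_Permits = 0; EF_Permits = 3
ES_Catering order = 3; EF_Catering order = 3+13 = 16
ES_AV setup = 9; EF_AV setup = 9+4 = 13
ES_Stage build = 16; EF_Stage build = 16+10 = 26
ES_Marketing push = max(EF_Permits=3, EF_Catering order=16) = 16; EF_Marketing push = 16+9 = 25
ES_Ticketing = max(EF_Vendor contracts=9, EF_Catering order=16) = 16; EF_Ticketing = 16+14 = 30
ES_Staff briefing = max(EF_Permits=3, EF_AV setup=13) = 13; EF_Staff briefing = 13+8 = 21
ES_Rehearsal = 26; EF_Rehearsal = 26+11 = 37
ES_Signage = max(EF_Marketing push=25, EF_Ticketing=30, EF_Staff briefing=21, EF_Rehearsal=37) = 37; EF_Signage = 37+13 = 50
Expected project duration μ = 50 days. Critical path: Permits → Catering order → Stage build → Rehearsal → Signage.

Variance along critical path = 1.778 + 4.000 + 4.000 + 1.778 + 2.778 = 14.333; σ = 3.786 days.
D = μ + z·σ = 50 + 1.645·3.786 = 56.2 days

56.2 days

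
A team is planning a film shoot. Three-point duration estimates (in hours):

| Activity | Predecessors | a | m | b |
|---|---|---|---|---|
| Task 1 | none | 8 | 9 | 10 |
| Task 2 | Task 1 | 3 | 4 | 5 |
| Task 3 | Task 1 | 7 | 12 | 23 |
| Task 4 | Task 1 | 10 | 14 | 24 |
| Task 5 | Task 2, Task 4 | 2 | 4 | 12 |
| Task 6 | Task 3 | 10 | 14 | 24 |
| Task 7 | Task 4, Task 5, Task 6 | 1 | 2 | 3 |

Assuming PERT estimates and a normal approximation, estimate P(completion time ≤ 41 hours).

te_Task 1 = (8 + 4·9 + 10)/6 = 54/6 = 9; σ²_Task 1 = ((10−8)/6)² = 0.111
te_Task 2 = (3 + 4·4 + 5)/6 = 24/6 = 4; σ²_Task 2 = ((5−3)/6)² = 0.111
te_Task 3 = (7 + 4·12 + 23)/6 = 78/6 = 13; σ²_Task 3 = ((23−7)/6)² = 7.111
te_Task 4 = (10 + 4·14 + 24)/6 = 90/6 = 15; σ²_Task 4 = ((24−10)/6)² = 5.444
te_Task 5 = (2 + 4·4 + 12)/6 = 30/6 = 5; σ²_Task 5 = ((12−2)/6)² = 2.778
te_Task 6 = (10 + 4·14 + 24)/6 = 90/6 = 15; σ²_Task 6 = ((24−10)/6)² = 5.444
te_Task 7 = (1 + 4·2 + 3)/6 = 12/6 = 2; σ²_Task 7 = ((3−1)/6)² = 0.111

Forward pass:
ES_Task 1 = 0; EF_Task 1 = 9
ES_Task 2 = 9; EF_Task 2 = 9+4 = 13
ES_Task 3 = 9; EF_Task 3 = 9+13 = 22
ES_Task 4 = 9; EF_Task 4 = 9+15 = 24
ES_Task 5 = max(EF_Task 2=13, EF_Task 4=24) = 24; EF_Task 5 = 24+5 = 29
ES_Task 6 = 22; EF_Task 6 = 22+15 = 37
ES_Task 7 = max(EF_Task 4=24, EF_Task 5=29, EF_Task 6=37) = 37; EF_Task 7 = 37+2 = 39
Expected project duration μ = 39 hours. Critical path: Task 1 → Task 3 → Task 6 → Task 7.

Variance along critical path = 0.111 + 7.111 + 5.444 + 0.111 = 12.778; σ = √12.778 = 3.575 hours.
Z = (41 − 39) / 3.575 = 0.560
P(T ≤ 41) = Φ(0.560) ≈ 0.712

0.712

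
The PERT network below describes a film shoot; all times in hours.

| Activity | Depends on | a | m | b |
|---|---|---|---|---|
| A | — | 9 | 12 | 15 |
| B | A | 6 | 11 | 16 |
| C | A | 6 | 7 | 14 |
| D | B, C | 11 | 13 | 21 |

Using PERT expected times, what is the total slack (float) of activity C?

3 hours

te_A = (9 + 4·12 + 15)/6 = 72/6 = 12
te_B = (6 + 4·11 + 16)/6 = 66/6 = 11
te_C = (6 + 4·7 + 14)/6 = 48/6 = 8
te_D = (11 + 4·13 + 21)/6 = 84/6 = 14

Forward pass:
ES_A = 0; EF_A = 12
ES_B = 12; EF_B = 12+11 = 23
ES_C = 12; EF_C = 12+8 = 20
ES_D = max(EF_B=23, EF_C=20) = 23; EF_D = 23+14 = 37
Expected project duration μ = 37 hours. Critical path: A → B → D.

Backward pass:
LF_D = 37; LS_D = 37−14 = 23
LF_C = LS_D = 23; LS_C = 23−8 = 15
LF_B = LS_D = 23; LS_B = 23−11 = 12
LF_A = min(LS_B=12, LS_C=15) = 12; LS_A = 12−12 = 0
Slack_C = LS_C − ES_C = 15 − 12 = 3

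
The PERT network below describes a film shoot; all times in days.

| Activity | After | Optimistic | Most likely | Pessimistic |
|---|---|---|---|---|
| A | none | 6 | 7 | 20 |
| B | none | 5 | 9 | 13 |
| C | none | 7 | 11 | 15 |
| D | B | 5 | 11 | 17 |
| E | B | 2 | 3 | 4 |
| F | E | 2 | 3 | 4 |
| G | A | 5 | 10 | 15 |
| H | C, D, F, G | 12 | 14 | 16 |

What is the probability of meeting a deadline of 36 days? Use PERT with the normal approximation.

0.789

te_A = (6 + 4·7 + 20)/6 = 54/6 = 9; σ²_A = ((20−6)/6)² = 5.444
te_B = (5 + 4·9 + 13)/6 = 54/6 = 9; σ²_B = ((13−5)/6)² = 1.778
te_C = (7 + 4·11 + 15)/6 = 66/6 = 11; σ²_C = ((15−7)/6)² = 1.778
te_D = (5 + 4·11 + 17)/6 = 66/6 = 11; σ²_D = ((17−5)/6)² = 4.000
te_E = (2 + 4·3 + 4)/6 = 18/6 = 3; σ²_E = ((4−2)/6)² = 0.111
te_F = (2 + 4·3 + 4)/6 = 18/6 = 3; σ²_F = ((4−2)/6)² = 0.111
te_G = (5 + 4·10 + 15)/6 = 60/6 = 10; σ²_G = ((15−5)/6)² = 2.778
te_H = (12 + 4·14 + 16)/6 = 84/6 = 14; σ²_H = ((16−12)/6)² = 0.444

Forward pass:
ES_A = 0; EF_A = 9
ES_B = 0; EF_B = 9
ES_C = 0; EF_C = 11
ES_D = 9; EF_D = 9+11 = 20
ES_E = 9; EF_E = 9+3 = 12
ES_F = 12; EF_F = 12+3 = 15
ES_G = 9; EF_G = 9+10 = 19
ES_H = max(EF_C=11, EF_D=20, EF_F=15, EF_G=19) = 20; EF_H = 20+14 = 34
Expected project duration μ = 34 days. Critical path: B → D → H.

Variance along critical path = 1.778 + 4.000 + 0.444 = 6.222; σ = √6.222 = 2.494 days.
Z = (36 − 34) / 2.494 = 0.802
P(T ≤ 36) = Φ(0.802) ≈ 0.789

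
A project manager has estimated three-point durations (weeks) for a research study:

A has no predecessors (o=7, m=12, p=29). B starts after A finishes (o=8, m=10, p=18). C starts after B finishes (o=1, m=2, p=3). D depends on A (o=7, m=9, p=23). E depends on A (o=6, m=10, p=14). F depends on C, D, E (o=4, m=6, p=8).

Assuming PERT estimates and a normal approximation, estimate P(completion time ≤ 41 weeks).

0.975

te_A = (7 + 4·12 + 29)/6 = 84/6 = 14; σ²_A = ((29−7)/6)² = 13.444
te_B = (8 + 4·10 + 18)/6 = 66/6 = 11; σ²_B = ((18−8)/6)² = 2.778
te_C = (1 + 4·2 + 3)/6 = 12/6 = 2; σ²_C = ((3−1)/6)² = 0.111
te_D = (7 + 4·9 + 23)/6 = 66/6 = 11; σ²_D = ((23−7)/6)² = 7.111
te_E = (6 + 4·10 + 14)/6 = 60/6 = 10; σ²_E = ((14−6)/6)² = 1.778
te_F = (4 + 4·6 + 8)/6 = 36/6 = 6; σ²_F = ((8−4)/6)² = 0.444

Forward pass:
ES_A = 0; EF_A = 14
ES_B = 14; EF_B = 14+11 = 25
ES_C = 25; EF_C = 25+2 = 27
ES_D = 14; EF_D = 14+11 = 25
ES_E = 14; EF_E = 14+10 = 24
ES_F = max(EF_C=27, EF_D=25, EF_E=24) = 27; EF_F = 27+6 = 33
Expected project duration μ = 33 weeks. Critical path: A → B → C → F.

Variance along critical path = 13.444 + 2.778 + 0.111 + 0.444 = 16.778; σ = √16.778 = 4.096 weeks.
Z = (41 − 33) / 4.096 = 1.953
P(T ≤ 41) = Φ(1.953) ≈ 0.975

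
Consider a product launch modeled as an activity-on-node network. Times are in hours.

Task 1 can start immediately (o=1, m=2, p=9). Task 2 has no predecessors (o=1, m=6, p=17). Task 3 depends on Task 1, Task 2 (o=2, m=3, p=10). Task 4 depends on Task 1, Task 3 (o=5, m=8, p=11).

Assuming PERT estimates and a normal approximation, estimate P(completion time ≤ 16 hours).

0.170

te_Task 1 = (1 + 4·2 + 9)/6 = 18/6 = 3; σ²_Task 1 = ((9−1)/6)² = 1.778
te_Task 2 = (1 + 4·6 + 17)/6 = 42/6 = 7; σ²_Task 2 = ((17−1)/6)² = 7.111
te_Task 3 = (2 + 4·3 + 10)/6 = 24/6 = 4; σ²_Task 3 = ((10−2)/6)² = 1.778
te_Task 4 = (5 + 4·8 + 11)/6 = 48/6 = 8; σ²_Task 4 = ((11−5)/6)² = 1.000

Forward pass:
ES_Task 1 = 0; EF_Task 1 = 3
ES_Task 2 = 0; EF_Task 2 = 7
ES_Task 3 = max(EF_Task 1=3, EF_Task 2=7) = 7; EF_Task 3 = 7+4 = 11
ES_Task 4 = max(EF_Task 1=3, EF_Task 3=11) = 11; EF_Task 4 = 11+8 = 19
Expected project duration μ = 19 hours. Critical path: Task 2 → Task 3 → Task 4.

Variance along critical path = 7.111 + 1.778 + 1.000 = 9.889; σ = √9.889 = 3.145 hours.
Z = (16 − 19) / 3.145 = -0.954
P(T ≤ 16) = Φ(-0.954) ≈ 0.170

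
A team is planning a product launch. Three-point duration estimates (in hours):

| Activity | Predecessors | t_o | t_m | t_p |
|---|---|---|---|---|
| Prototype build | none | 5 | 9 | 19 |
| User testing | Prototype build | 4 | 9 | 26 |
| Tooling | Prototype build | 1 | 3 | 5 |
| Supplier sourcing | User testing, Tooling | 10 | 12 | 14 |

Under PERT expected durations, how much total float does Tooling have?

8 hours

te_Prototype build = (5 + 4·9 + 19)/6 = 60/6 = 10
te_User testing = (4 + 4·9 + 26)/6 = 66/6 = 11
te_Tooling = (1 + 4·3 + 5)/6 = 18/6 = 3
te_Supplier sourcing = (10 + 4·12 + 14)/6 = 72/6 = 12

Forward pass:
ES_Prototype build = 0; EF_Prototype build = 10
ES_User testing = 10; EF_User testing = 10+11 = 21
ES_Tooling = 10; EF_Tooling = 10+3 = 13
ES_Supplier sourcing = max(EF_User testing=21, EF_Tooling=13) = 21; EF_Supplier sourcing = 21+12 = 33
Expected project duration μ = 33 hours. Critical path: Prototype build → User testing → Supplier sourcing.

Backward pass:
LF_Supplier sourcing = 33; LS_Supplier sourcing = 33−12 = 21
LF_Tooling = LS_Supplier sourcing = 21; LS_Tooling = 21−3 = 18
LF_User testing = LS_Supplier sourcing = 21; LS_User testing = 21−11 = 10
LF_Prototype build = min(LS_User testing=10, LS_Tooling=18) = 10; LS_Prototype build = 10−10 = 0
Slack_Tooling = LS_Tooling − ES_Tooling = 18 − 10 = 8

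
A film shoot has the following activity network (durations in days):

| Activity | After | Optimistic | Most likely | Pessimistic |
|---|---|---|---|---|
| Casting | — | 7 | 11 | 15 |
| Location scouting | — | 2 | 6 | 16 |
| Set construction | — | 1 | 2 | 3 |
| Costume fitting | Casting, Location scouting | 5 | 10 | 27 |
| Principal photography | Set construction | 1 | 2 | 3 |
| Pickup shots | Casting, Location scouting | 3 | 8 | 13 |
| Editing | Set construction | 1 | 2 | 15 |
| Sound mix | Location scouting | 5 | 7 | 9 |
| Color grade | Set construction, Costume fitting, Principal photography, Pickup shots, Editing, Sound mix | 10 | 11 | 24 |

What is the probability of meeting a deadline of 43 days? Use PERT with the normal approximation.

te_Casting = (7 + 4·11 + 15)/6 = 66/6 = 11; σ²_Casting = ((15−7)/6)² = 1.778
te_Location scouting = (2 + 4·6 + 16)/6 = 42/6 = 7; σ²_Location scouting = ((16−2)/6)² = 5.444
te_Set construction = (1 + 4·2 + 3)/6 = 12/6 = 2; σ²_Set construction = ((3−1)/6)² = 0.111
te_Costume fitting = (5 + 4·10 + 27)/6 = 72/6 = 12; σ²_Costume fitting = ((27−5)/6)² = 13.444
te_Principal photography = (1 + 4·2 + 3)/6 = 12/6 = 2; σ²_Principal photography = ((3−1)/6)² = 0.111
te_Pickup shots = (3 + 4·8 + 13)/6 = 48/6 = 8; σ²_Pickup shots = ((13−3)/6)² = 2.778
te_Editing = (1 + 4·2 + 15)/6 = 24/6 = 4; σ²_Editing = ((15−1)/6)² = 5.444
te_Sound mix = (5 + 4·7 + 9)/6 = 42/6 = 7; σ²_Sound mix = ((9−5)/6)² = 0.444
te_Color grade = (10 + 4·11 + 24)/6 = 78/6 = 13; σ²_Color grade = ((24−10)/6)² = 5.444

Forward pass:
ES_Casting = 0; EF_Casting = 11
ES_Location scouting = 0; EF_Location scouting = 7
ES_Set construction = 0; EF_Set construction = 2
ES_Costume fitting = max(EF_Casting=11, EF_Location scouting=7) = 11; EF_Costume fitting = 11+12 = 23
ES_Principal photography = 2; EF_Principal photography = 2+2 = 4
ES_Pickup shots = max(EF_Casting=11, EF_Location scouting=7) = 11; EF_Pickup shots = 11+8 = 19
ES_Editing = 2; EF_Editing = 2+4 = 6
ES_Sound mix = 7; EF_Sound mix = 7+7 = 14
ES_Color grade = max(EF_Set construction=2, EF_Costume fitting=23, EF_Principal photography=4, EF_Pickup shots=19, EF_Editing=6, EF_Sound mix=14) = 23; EF_Color grade = 23+13 = 36
Expected project duration μ = 36 days. Critical path: Casting → Costume fitting → Color grade.

Variance along critical path = 1.778 + 13.444 + 5.444 = 20.667; σ = √20.667 = 4.546 days.
Z = (43 − 36) / 4.546 = 1.540
P(T ≤ 43) = Φ(1.540) ≈ 0.938

0.938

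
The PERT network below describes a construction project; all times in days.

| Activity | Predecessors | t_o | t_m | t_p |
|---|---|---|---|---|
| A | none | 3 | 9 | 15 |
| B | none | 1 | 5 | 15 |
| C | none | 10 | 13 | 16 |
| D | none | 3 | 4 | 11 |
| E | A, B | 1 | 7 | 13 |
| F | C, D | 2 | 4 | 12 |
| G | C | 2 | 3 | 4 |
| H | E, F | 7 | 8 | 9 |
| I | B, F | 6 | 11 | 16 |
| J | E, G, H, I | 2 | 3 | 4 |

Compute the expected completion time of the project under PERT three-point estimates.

32 days

te_A = (3 + 4·9 + 15)/6 = 54/6 = 9
te_B = (1 + 4·5 + 15)/6 = 36/6 = 6
te_C = (10 + 4·13 + 16)/6 = 78/6 = 13
te_D = (3 + 4·4 + 11)/6 = 30/6 = 5
te_E = (1 + 4·7 + 13)/6 = 42/6 = 7
te_F = (2 + 4·4 + 12)/6 = 30/6 = 5
te_G = (2 + 4·3 + 4)/6 = 18/6 = 3
te_H = (7 + 4·8 + 9)/6 = 48/6 = 8
te_I = (6 + 4·11 + 16)/6 = 66/6 = 11
te_J = (2 + 4·3 + 4)/6 = 18/6 = 3

Forward pass:
ES_A = 0; EF_A = 9
ES_B = 0; EF_B = 6
ES_C = 0; EF_C = 13
ES_D = 0; EF_D = 5
ES_E = max(EF_A=9, EF_B=6) = 9; EF_E = 9+7 = 16
ES_F = max(EF_C=13, EF_D=5) = 13; EF_F = 13+5 = 18
ES_G = 13; EF_G = 13+3 = 16
ES_H = max(EF_E=16, EF_F=18) = 18; EF_H = 18+8 = 26
ES_I = max(EF_B=6, EF_F=18) = 18; EF_I = 18+11 = 29
ES_J = max(EF_E=16, EF_G=16, EF_H=26, EF_I=29) = 29; EF_J = 29+3 = 32
Expected project duration μ = 32 days. Critical path: C → F → I → J.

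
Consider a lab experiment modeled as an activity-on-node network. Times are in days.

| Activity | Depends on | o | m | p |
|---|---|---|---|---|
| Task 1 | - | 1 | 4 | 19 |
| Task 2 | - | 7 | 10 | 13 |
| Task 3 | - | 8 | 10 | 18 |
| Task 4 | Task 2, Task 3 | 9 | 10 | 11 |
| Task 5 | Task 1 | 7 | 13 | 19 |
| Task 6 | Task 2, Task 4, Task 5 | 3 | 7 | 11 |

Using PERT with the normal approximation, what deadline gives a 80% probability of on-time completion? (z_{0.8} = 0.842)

29.8 days

te_Task 1 = (1 + 4·4 + 19)/6 = 36/6 = 6; σ²_Task 1 = ((19−1)/6)² = 9.000
te_Task 2 = (7 + 4·10 + 13)/6 = 60/6 = 10; σ²_Task 2 = ((13−7)/6)² = 1.000
te_Task 3 = (8 + 4·10 + 18)/6 = 66/6 = 11; σ²_Task 3 = ((18−8)/6)² = 2.778
te_Task 4 = (9 + 4·10 + 11)/6 = 60/6 = 10; σ²_Task 4 = ((11−9)/6)² = 0.111
te_Task 5 = (7 + 4·13 + 19)/6 = 78/6 = 13; σ²_Task 5 = ((19−7)/6)² = 4.000
te_Task 6 = (3 + 4·7 + 11)/6 = 42/6 = 7; σ²_Task 6 = ((11−3)/6)² = 1.778

Forward pass:
ES_Task 1 = 0; EF_Task 1 = 6
ES_Task 2 = 0; EF_Task 2 = 10
ES_Task 3 = 0; EF_Task 3 = 11
ES_Task 4 = max(EF_Task 2=10, EF_Task 3=11) = 11; EF_Task 4 = 11+10 = 21
ES_Task 5 = 6; EF_Task 5 = 6+13 = 19
ES_Task 6 = max(EF_Task 2=10, EF_Task 4=21, EF_Task 5=19) = 21; EF_Task 6 = 21+7 = 28
Expected project duration μ = 28 days. Critical path: Task 3 → Task 4 → Task 6.

Variance along critical path = 2.778 + 0.111 + 1.778 = 4.667; σ = 2.160 days.
D = μ + z·σ = 28 + 0.842·2.160 = 29.8 days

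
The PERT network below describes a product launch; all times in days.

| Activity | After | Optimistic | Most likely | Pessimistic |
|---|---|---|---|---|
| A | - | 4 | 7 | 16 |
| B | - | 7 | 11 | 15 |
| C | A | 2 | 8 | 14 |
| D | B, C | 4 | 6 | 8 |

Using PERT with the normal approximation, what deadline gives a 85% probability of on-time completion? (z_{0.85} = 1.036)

25.0 days

te_A = (4 + 4·7 + 16)/6 = 48/6 = 8; σ²_A = ((16−4)/6)² = 4.000
te_B = (7 + 4·11 + 15)/6 = 66/6 = 11; σ²_B = ((15−7)/6)² = 1.778
te_C = (2 + 4·8 + 14)/6 = 48/6 = 8; σ²_C = ((14−2)/6)² = 4.000
te_D = (4 + 4·6 + 8)/6 = 36/6 = 6; σ²_D = ((8−4)/6)² = 0.444

Forward pass:
ES_A = 0; EF_A = 8
ES_B = 0; EF_B = 11
ES_C = 8; EF_C = 8+8 = 16
ES_D = max(EF_B=11, EF_C=16) = 16; EF_D = 16+6 = 22
Expected project duration μ = 22 days. Critical path: A → C → D.

Variance along critical path = 4.000 + 4.000 + 0.444 = 8.444; σ = 2.906 days.
D = μ + z·σ = 22 + 1.036·2.906 = 25.0 days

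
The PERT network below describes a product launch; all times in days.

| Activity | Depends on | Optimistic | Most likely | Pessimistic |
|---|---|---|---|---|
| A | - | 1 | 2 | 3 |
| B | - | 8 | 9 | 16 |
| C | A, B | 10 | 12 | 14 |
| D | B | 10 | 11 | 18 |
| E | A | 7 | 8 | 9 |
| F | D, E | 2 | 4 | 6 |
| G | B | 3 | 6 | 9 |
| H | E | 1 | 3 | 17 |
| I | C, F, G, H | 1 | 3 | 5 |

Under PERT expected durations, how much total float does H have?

te_A = (1 + 4·2 + 3)/6 = 12/6 = 2
te_B = (8 + 4·9 + 16)/6 = 60/6 = 10
te_C = (10 + 4·12 + 14)/6 = 72/6 = 12
te_D = (10 + 4·11 + 18)/6 = 72/6 = 12
te_E = (7 + 4·8 + 9)/6 = 48/6 = 8
te_F = (2 + 4·4 + 6)/6 = 24/6 = 4
te_G = (3 + 4·6 + 9)/6 = 36/6 = 6
te_H = (1 + 4·3 + 17)/6 = 30/6 = 5
te_I = (1 + 4·3 + 5)/6 = 18/6 = 3

Forward pass:
ES_A = 0; EF_A = 2
ES_B = 0; EF_B = 10
ES_C = max(EF_A=2, EF_B=10) = 10; EF_C = 10+12 = 22
ES_D = 10; EF_D = 10+12 = 22
ES_E = 2; EF_E = 2+8 = 10
ES_F = max(EF_D=22, EF_E=10) = 22; EF_F = 22+4 = 26
ES_G = 10; EF_G = 10+6 = 16
ES_H = 10; EF_H = 10+5 = 15
ES_I = max(EF_C=22, EF_F=26, EF_G=16, EF_H=15) = 26; EF_I = 26+3 = 29
Expected project duration μ = 29 days. Critical path: B → D → F → I.

Backward pass:
LF_I = 29; LS_I = 29−3 = 26
LF_H = LS_I = 26; LS_H = 26−5 = 21
LF_G = LS_I = 26; LS_G = 26−6 = 20
LF_F = LS_I = 26; LS_F = 26−4 = 22
LF_E = min(LS_F=22, LS_H=21) = 21; LS_E = 21−8 = 13
LF_D = LS_F = 22; LS_D = 22−12 = 10
LF_C = LS_I = 26; LS_C = 26−12 = 14
LF_B = min(LS_C=14, LS_D=10, LS_G=20) = 10; LS_B = 10−10 = 0
LF_A = min(LS_C=14, LS_E=13) = 13; LS_A = 13−2 = 11
Slack_H = LS_H − ES_H = 21 − 10 = 11

11 days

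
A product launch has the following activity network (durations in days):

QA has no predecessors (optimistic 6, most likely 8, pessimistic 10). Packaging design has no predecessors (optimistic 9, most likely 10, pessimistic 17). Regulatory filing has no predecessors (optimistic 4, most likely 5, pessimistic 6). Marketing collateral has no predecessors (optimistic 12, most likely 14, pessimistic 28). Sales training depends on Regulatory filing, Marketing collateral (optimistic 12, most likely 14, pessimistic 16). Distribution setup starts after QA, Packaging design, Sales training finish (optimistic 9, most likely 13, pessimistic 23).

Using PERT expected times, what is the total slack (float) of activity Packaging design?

te_QA = (6 + 4·8 + 10)/6 = 48/6 = 8
te_Packaging design = (9 + 4·10 + 17)/6 = 66/6 = 11
te_Regulatory filing = (4 + 4·5 + 6)/6 = 30/6 = 5
te_Marketing collateral = (12 + 4·14 + 28)/6 = 96/6 = 16
te_Sales training = (12 + 4·14 + 16)/6 = 84/6 = 14
te_Distribution setup = (9 + 4·13 + 23)/6 = 84/6 = 14

Forward pass:
ES_QA = 0; EF_QA = 8
ES_Packaging design = 0; EF_Packaging design = 11
ES_Regulatory filing = 0; EF_Regulatory filing = 5
ES_Marketing collateral = 0; EF_Marketing collateral = 16
ES_Sales training = max(EF_Regulatory filing=5, EF_Marketing collateral=16) = 16; EF_Sales training = 16+14 = 30
ES_Distribution setup = max(EF_QA=8, EF_Packaging design=11, EF_Sales training=30) = 30; EF_Distribution setup = 30+14 = 44
Expected project duration μ = 44 days. Critical path: Marketing collateral → Sales training → Distribution setup.

Backward pass:
LF_Distribution setup = 44; LS_Distribution setup = 44−14 = 30
LF_Sales training = LS_Distribution setup = 30; LS_Sales training = 30−14 = 16
LF_Marketing collateral = LS_Sales training = 16; LS_Marketing collateral = 16−16 = 0
LF_Regulatory filing = LS_Sales training = 16; LS_Regulatory filing = 16−5 = 11
LF_Packaging design = LS_Distribution setup = 30; LS_Packaging design = 30−11 = 19
LF_QA = LS_Distribution setup = 30; LS_QA = 30−8 = 22
Slack_Packaging design = LS_Packaging design − ES_Packaging design = 19 − 0 = 19

19 days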